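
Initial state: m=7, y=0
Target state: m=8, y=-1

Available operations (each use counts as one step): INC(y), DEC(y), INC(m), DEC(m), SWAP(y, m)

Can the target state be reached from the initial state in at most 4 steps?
Yes

Path (2 steps): DEC(y) → INC(m)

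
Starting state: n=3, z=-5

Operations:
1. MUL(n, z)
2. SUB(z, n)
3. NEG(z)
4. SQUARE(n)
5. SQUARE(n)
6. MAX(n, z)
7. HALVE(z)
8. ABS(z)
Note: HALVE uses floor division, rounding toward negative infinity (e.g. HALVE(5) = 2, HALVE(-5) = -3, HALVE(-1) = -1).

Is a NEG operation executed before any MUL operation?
No

First NEG: step 3
First MUL: step 1
Since 3 > 1, MUL comes first.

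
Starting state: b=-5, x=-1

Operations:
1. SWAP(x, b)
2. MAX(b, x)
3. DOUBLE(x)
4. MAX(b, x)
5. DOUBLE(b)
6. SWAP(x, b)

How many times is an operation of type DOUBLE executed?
2

Counting DOUBLE operations:
Step 3: DOUBLE(x) ← DOUBLE
Step 5: DOUBLE(b) ← DOUBLE
Total: 2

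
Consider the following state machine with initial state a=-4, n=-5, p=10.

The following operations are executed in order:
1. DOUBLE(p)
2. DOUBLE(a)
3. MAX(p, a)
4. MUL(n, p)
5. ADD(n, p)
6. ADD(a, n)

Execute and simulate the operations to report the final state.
{a: -88, n: -80, p: 20}

Step-by-step execution:
Initial: a=-4, n=-5, p=10
After step 1 (DOUBLE(p)): a=-4, n=-5, p=20
After step 2 (DOUBLE(a)): a=-8, n=-5, p=20
After step 3 (MAX(p, a)): a=-8, n=-5, p=20
After step 4 (MUL(n, p)): a=-8, n=-100, p=20
After step 5 (ADD(n, p)): a=-8, n=-80, p=20
After step 6 (ADD(a, n)): a=-88, n=-80, p=20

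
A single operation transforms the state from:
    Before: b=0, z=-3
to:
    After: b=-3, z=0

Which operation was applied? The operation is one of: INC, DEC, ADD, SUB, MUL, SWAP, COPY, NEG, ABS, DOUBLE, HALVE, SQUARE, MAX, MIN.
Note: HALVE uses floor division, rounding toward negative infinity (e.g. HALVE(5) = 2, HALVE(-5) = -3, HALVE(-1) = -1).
SWAP(z, b)

Analyzing the change:
Before: b=0, z=-3
After: b=-3, z=0
Variable z changed from -3 to 0
Variable b changed from 0 to -3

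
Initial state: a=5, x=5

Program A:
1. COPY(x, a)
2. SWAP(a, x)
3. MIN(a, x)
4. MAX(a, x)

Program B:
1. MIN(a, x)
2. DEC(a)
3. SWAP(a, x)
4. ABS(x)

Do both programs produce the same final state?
No

Program A final state: a=5, x=5
Program B final state: a=5, x=4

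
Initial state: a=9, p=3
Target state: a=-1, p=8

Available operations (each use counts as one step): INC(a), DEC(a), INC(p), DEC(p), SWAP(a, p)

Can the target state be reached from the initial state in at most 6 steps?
Yes

Path (6 steps): DEC(a) → DEC(p) → DEC(p) → DEC(p) → DEC(p) → SWAP(a, p)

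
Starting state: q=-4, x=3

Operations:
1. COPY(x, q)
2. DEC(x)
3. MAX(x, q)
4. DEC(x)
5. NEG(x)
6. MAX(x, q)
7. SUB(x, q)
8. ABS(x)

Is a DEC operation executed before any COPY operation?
No

First DEC: step 2
First COPY: step 1
Since 2 > 1, COPY comes first.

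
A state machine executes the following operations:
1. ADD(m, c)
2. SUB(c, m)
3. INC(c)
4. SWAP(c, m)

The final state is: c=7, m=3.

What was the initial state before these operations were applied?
c=9, m=-2

Working backwards:
Final state: c=7, m=3
Before step 4 (SWAP(c, m)): c=3, m=7
Before step 3 (INC(c)): c=2, m=7
Before step 2 (SUB(c, m)): c=9, m=7
Before step 1 (ADD(m, c)): c=9, m=-2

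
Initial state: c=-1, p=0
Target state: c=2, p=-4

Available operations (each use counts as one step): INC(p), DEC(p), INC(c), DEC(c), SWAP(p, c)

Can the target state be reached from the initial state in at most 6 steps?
Yes

Path (6 steps): INC(p) → INC(p) → DEC(c) → DEC(c) → DEC(c) → SWAP(p, c)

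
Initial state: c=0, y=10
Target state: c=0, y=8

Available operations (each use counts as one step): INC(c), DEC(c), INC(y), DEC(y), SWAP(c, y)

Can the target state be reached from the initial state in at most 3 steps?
Yes

Path (2 steps): DEC(y) → DEC(y)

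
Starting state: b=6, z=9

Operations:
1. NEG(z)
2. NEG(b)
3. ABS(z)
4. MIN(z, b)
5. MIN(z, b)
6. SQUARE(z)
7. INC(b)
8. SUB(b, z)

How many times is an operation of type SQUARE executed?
1

Counting SQUARE operations:
Step 6: SQUARE(z) ← SQUARE
Total: 1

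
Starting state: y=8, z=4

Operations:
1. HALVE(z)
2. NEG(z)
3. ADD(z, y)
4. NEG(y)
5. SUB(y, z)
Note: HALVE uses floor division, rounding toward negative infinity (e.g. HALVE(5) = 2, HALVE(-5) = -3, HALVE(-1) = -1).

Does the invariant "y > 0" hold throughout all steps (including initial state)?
No, violated after step 4

The invariant is violated after step 4.

State at each step:
Initial: y=8, z=4
After step 1: y=8, z=2
After step 2: y=8, z=-2
After step 3: y=8, z=6
After step 4: y=-8, z=6
After step 5: y=-14, z=6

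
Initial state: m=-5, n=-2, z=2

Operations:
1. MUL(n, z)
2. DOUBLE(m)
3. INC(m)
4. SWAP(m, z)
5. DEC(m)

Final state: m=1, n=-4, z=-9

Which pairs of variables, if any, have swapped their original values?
None

Comparing initial and final values:
n: -2 → -4
z: 2 → -9
m: -5 → 1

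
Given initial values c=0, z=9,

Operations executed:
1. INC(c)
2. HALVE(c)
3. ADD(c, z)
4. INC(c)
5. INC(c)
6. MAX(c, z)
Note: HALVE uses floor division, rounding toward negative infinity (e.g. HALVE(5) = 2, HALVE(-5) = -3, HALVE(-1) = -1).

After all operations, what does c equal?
c = 11

Tracing execution:
Step 1: INC(c) → c = 1
Step 2: HALVE(c) → c = 0
Step 3: ADD(c, z) → c = 9
Step 4: INC(c) → c = 10
Step 5: INC(c) → c = 11
Step 6: MAX(c, z) → c = 11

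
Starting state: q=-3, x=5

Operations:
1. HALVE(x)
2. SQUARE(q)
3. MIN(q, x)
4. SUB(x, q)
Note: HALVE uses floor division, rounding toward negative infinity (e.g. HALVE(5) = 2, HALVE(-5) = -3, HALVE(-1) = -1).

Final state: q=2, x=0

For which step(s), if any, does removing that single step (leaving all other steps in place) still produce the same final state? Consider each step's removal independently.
None - removing any single step changes the final result

Testing removal of each single step:
Without step 1: final = q=5, x=0 (different)
Without step 2: final = q=-3, x=5 (different)
Without step 3: final = q=9, x=-7 (different)
Without step 4: final = q=2, x=2 (different)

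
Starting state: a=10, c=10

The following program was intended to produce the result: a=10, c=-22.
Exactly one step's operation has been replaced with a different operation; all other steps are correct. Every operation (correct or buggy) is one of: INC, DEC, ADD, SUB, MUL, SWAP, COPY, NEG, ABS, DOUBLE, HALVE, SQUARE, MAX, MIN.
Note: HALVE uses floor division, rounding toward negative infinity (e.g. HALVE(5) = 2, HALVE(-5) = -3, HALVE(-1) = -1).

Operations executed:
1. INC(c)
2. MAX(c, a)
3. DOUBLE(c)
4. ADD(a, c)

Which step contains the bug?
Step 4

Trace with buggy code:
Initial: a=10, c=10
After step 1: a=10, c=11
After step 2: a=10, c=11
After step 3: a=10, c=22
After step 4: a=32, c=22
Actual final a=32, c=22 ≠ expected a=10, c=-22.
Step 4 is the only position where a single-operation replacement can produce the expected result.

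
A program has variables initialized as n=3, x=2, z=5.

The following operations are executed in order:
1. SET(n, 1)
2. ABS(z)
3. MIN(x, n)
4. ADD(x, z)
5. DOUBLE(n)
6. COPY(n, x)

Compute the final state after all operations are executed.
{n: 6, x: 6, z: 5}

Step-by-step execution:
Initial: n=3, x=2, z=5
After step 1 (SET(n, 1)): n=1, x=2, z=5
After step 2 (ABS(z)): n=1, x=2, z=5
After step 3 (MIN(x, n)): n=1, x=1, z=5
After step 4 (ADD(x, z)): n=1, x=6, z=5
After step 5 (DOUBLE(n)): n=2, x=6, z=5
After step 6 (COPY(n, x)): n=6, x=6, z=5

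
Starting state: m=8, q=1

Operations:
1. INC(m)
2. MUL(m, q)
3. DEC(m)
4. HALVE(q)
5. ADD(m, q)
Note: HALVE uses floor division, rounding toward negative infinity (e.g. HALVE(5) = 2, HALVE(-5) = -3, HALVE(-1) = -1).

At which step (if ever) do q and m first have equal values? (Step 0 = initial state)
Never

q and m never become equal during execution.

Comparing values at each step:
Initial: q=1, m=8
After step 1: q=1, m=9
After step 2: q=1, m=9
After step 3: q=1, m=8
After step 4: q=0, m=8
After step 5: q=0, m=8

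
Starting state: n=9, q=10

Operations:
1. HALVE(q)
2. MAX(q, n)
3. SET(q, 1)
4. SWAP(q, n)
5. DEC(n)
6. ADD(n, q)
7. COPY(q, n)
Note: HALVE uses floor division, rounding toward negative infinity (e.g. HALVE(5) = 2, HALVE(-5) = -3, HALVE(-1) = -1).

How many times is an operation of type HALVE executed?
1

Counting HALVE operations:
Step 1: HALVE(q) ← HALVE
Total: 1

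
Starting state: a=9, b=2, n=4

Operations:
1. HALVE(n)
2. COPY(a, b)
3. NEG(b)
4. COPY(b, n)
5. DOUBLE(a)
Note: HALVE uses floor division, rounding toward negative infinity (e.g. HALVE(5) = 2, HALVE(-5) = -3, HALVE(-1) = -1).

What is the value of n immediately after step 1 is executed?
n = 2

Tracing n through execution:
Initial: n = 4
After step 1 (HALVE(n)): n = 2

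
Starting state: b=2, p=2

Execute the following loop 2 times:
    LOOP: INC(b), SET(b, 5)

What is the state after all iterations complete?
b=5, p=2

Iteration trace:
Start: b=2, p=2
After iteration 1: b=5, p=2
After iteration 2: b=5, p=2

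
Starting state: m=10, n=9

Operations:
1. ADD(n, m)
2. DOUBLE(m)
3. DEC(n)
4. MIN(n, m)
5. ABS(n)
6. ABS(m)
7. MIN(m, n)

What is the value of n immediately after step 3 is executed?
n = 18

Tracing n through execution:
Initial: n = 9
After step 1 (ADD(n, m)): n = 19
After step 2 (DOUBLE(m)): n = 19
After step 3 (DEC(n)): n = 18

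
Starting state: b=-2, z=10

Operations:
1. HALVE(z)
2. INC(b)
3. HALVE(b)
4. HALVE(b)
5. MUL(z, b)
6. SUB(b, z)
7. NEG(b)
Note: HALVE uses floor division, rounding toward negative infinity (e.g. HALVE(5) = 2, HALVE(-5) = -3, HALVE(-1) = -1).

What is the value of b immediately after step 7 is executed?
b = -4

Tracing b through execution:
Initial: b = -2
After step 1 (HALVE(z)): b = -2
After step 2 (INC(b)): b = -1
After step 3 (HALVE(b)): b = -1
After step 4 (HALVE(b)): b = -1
After step 5 (MUL(z, b)): b = -1
After step 6 (SUB(b, z)): b = 4
After step 7 (NEG(b)): b = -4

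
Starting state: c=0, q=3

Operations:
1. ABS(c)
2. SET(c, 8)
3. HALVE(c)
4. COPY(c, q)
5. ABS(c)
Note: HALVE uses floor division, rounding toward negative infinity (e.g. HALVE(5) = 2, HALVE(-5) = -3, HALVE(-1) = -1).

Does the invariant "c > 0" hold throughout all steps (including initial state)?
No, violated at the initial state

The invariant is violated at the initial state (step 0).

State at each step:
Initial: c=0, q=3
After step 1: c=0, q=3
After step 2: c=8, q=3
After step 3: c=4, q=3
After step 4: c=3, q=3
After step 5: c=3, q=3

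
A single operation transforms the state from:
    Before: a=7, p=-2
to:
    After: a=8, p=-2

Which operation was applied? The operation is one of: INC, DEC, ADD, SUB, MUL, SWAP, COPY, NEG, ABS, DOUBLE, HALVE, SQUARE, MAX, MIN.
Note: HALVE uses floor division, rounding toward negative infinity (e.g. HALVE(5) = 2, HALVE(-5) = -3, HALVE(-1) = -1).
INC(a)

Analyzing the change:
Before: a=7, p=-2
After: a=8, p=-2
Variable a changed from 7 to 8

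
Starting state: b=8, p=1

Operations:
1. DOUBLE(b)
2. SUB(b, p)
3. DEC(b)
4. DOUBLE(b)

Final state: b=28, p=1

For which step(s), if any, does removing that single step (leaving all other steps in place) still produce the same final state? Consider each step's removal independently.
None - removing any single step changes the final result

Testing removal of each single step:
Without step 1: final = b=12, p=1 (different)
Without step 2: final = b=30, p=1 (different)
Without step 3: final = b=30, p=1 (different)
Without step 4: final = b=14, p=1 (different)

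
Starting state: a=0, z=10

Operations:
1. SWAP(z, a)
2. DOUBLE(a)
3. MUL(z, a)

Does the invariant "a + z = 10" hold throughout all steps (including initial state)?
No, violated after step 2

The invariant is violated after step 2.

State at each step:
Initial: a=0, z=10
After step 1: a=10, z=0
After step 2: a=20, z=0
After step 3: a=20, z=0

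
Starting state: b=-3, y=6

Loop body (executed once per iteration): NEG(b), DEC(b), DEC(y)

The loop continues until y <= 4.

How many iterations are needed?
2

Tracing iterations:
Initial: b=-3, y=6
After iteration 1: b=2, y=5
After iteration 2: b=-3, y=4
y <= 4 now holds, so the loop exits after 2 iterations.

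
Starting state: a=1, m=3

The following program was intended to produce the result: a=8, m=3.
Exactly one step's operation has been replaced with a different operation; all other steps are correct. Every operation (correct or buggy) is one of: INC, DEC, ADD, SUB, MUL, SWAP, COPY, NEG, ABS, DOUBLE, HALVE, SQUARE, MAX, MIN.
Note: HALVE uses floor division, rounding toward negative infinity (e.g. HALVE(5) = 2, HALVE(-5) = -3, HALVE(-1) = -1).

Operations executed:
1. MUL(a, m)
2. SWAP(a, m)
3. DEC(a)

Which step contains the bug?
Step 2

Trace with buggy code:
Initial: a=1, m=3
After step 1: a=3, m=3
After step 2: a=3, m=3
After step 3: a=2, m=3
Actual final a=2, m=3 ≠ expected a=8, m=3.
Step 2 is the only position where a single-operation replacement can produce the expected result.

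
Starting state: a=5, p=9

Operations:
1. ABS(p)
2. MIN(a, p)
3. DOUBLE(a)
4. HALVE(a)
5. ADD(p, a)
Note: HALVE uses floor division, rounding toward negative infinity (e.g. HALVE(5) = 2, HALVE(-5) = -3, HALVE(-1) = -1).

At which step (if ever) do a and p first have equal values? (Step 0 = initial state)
Never

a and p never become equal during execution.

Comparing values at each step:
Initial: a=5, p=9
After step 1: a=5, p=9
After step 2: a=5, p=9
After step 3: a=10, p=9
After step 4: a=5, p=9
After step 5: a=5, p=14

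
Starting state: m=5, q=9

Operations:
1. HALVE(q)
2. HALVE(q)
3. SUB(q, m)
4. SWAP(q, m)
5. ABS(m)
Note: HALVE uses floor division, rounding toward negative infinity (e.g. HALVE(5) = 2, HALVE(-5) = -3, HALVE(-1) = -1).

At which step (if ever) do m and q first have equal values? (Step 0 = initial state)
Never

m and q never become equal during execution.

Comparing values at each step:
Initial: m=5, q=9
After step 1: m=5, q=4
After step 2: m=5, q=2
After step 3: m=5, q=-3
After step 4: m=-3, q=5
After step 5: m=3, q=5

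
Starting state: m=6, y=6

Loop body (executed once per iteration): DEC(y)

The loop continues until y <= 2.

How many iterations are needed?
4

Tracing iterations:
Initial: m=6, y=6
After iteration 1: m=6, y=5
After iteration 2: m=6, y=4
After iteration 3: m=6, y=3
After iteration 4: m=6, y=2
y <= 2 now holds, so the loop exits after 4 iterations.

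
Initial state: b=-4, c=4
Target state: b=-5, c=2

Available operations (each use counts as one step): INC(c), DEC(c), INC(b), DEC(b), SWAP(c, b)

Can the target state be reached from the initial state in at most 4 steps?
Yes

Path (3 steps): DEC(c) → DEC(c) → DEC(b)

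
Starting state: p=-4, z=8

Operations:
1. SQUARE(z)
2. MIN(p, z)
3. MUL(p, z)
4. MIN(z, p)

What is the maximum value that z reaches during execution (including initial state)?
64

Values of z at each step:
Initial: z = 8
After step 1: z = 64 ← maximum
After step 2: z = 64
After step 3: z = 64
After step 4: z = -256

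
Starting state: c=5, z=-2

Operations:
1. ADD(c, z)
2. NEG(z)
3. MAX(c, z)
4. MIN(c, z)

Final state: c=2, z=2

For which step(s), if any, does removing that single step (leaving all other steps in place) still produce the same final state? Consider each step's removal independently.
Step(s) 1, 3

Testing removal of each single step:
Without step 1: final = c=2, z=2 (same)
Without step 2: final = c=-2, z=-2 (different)
Without step 3: final = c=2, z=2 (same)
Without step 4: final = c=3, z=2 (different)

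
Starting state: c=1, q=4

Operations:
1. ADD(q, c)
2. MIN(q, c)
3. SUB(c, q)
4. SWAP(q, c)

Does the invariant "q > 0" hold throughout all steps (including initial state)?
No, violated after step 4

The invariant is violated after step 4.

State at each step:
Initial: c=1, q=4
After step 1: c=1, q=5
After step 2: c=1, q=1
After step 3: c=0, q=1
After step 4: c=1, q=0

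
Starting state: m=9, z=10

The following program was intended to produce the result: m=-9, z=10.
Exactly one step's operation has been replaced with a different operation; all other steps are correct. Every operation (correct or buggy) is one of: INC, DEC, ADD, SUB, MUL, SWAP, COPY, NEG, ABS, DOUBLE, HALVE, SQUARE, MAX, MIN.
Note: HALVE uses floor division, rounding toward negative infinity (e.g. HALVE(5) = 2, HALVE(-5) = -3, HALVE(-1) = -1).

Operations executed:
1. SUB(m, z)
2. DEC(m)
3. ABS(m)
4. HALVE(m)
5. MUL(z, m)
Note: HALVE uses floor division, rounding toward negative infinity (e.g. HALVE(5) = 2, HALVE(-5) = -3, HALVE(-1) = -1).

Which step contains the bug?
Step 5

Trace with buggy code:
Initial: m=9, z=10
After step 1: m=-1, z=10
After step 2: m=-2, z=10
After step 3: m=2, z=10
After step 4: m=1, z=10
After step 5: m=1, z=10
Actual final m=1, z=10 ≠ expected m=-9, z=10.
Step 5 is the only position where a single-operation replacement can produce the expected result.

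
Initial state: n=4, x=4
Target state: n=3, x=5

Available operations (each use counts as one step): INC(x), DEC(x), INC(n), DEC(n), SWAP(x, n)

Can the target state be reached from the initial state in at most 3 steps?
Yes

Path (2 steps): INC(x) → DEC(n)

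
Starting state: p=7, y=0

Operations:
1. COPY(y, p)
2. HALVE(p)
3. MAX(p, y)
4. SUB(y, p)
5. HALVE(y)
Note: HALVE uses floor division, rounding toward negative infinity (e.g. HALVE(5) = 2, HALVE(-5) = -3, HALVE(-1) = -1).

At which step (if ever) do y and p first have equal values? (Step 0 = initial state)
Step 1

y and p first become equal after step 1.

Comparing values at each step:
Initial: y=0, p=7
After step 1: y=7, p=7 ← equal!
After step 2: y=7, p=3
After step 3: y=7, p=7 ← equal!
After step 4: y=0, p=7
After step 5: y=0, p=7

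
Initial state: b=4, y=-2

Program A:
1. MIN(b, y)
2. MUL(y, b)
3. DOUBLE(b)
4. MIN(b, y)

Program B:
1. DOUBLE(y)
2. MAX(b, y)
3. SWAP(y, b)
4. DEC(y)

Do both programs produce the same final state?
No

Program A final state: b=-4, y=4
Program B final state: b=-4, y=3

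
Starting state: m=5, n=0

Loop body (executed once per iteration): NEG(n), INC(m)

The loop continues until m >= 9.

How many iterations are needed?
4

Tracing iterations:
Initial: m=5, n=0
After iteration 1: m=6, n=0
After iteration 2: m=7, n=0
After iteration 3: m=8, n=0
After iteration 4: m=9, n=0
m >= 9 now holds, so the loop exits after 4 iterations.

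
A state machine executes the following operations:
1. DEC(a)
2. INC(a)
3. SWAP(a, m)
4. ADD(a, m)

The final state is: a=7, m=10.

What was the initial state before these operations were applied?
a=10, m=-3

Working backwards:
Final state: a=7, m=10
Before step 4 (ADD(a, m)): a=-3, m=10
Before step 3 (SWAP(a, m)): a=10, m=-3
Before step 2 (INC(a)): a=9, m=-3
Before step 1 (DEC(a)): a=10, m=-3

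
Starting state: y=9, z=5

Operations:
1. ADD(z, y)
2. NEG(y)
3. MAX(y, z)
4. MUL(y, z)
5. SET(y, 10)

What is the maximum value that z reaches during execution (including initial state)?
14

Values of z at each step:
Initial: z = 5
After step 1: z = 14 ← maximum
After step 2: z = 14
After step 3: z = 14
After step 4: z = 14
After step 5: z = 14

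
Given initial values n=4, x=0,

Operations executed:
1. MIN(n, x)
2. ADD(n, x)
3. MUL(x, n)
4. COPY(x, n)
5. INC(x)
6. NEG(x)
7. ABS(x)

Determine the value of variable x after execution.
x = 1

Tracing execution:
Step 1: MIN(n, x) → x = 0
Step 2: ADD(n, x) → x = 0
Step 3: MUL(x, n) → x = 0
Step 4: COPY(x, n) → x = 0
Step 5: INC(x) → x = 1
Step 6: NEG(x) → x = -1
Step 7: ABS(x) → x = 1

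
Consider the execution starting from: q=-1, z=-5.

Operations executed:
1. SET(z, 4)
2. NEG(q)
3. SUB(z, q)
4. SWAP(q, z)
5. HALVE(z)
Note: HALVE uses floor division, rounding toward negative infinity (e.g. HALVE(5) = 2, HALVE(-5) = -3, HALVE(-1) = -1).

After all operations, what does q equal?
q = 3

Tracing execution:
Step 1: SET(z, 4) → q = -1
Step 2: NEG(q) → q = 1
Step 3: SUB(z, q) → q = 1
Step 4: SWAP(q, z) → q = 3
Step 5: HALVE(z) → q = 3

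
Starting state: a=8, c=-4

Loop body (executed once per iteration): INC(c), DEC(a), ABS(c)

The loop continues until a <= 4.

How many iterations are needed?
4

Tracing iterations:
Initial: a=8, c=-4
After iteration 1: a=7, c=3
After iteration 2: a=6, c=4
After iteration 3: a=5, c=5
After iteration 4: a=4, c=6
a <= 4 now holds, so the loop exits after 4 iterations.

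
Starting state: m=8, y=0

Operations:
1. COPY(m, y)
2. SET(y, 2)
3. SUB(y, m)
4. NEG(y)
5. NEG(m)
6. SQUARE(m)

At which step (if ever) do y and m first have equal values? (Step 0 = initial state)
Step 1

y and m first become equal after step 1.

Comparing values at each step:
Initial: y=0, m=8
After step 1: y=0, m=0 ← equal!
After step 2: y=2, m=0
After step 3: y=2, m=0
After step 4: y=-2, m=0
After step 5: y=-2, m=0
After step 6: y=-2, m=0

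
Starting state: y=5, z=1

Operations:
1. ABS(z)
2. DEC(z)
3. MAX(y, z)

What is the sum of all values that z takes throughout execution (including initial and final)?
2

Values of z at each step:
Initial: z = 1
After step 1: z = 1
After step 2: z = 0
After step 3: z = 0
Sum = 1 + 1 + 0 + 0 = 2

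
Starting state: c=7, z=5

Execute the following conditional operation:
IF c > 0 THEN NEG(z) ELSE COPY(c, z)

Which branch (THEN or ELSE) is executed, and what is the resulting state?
Branch: THEN, Final state: c=7, z=-5

Evaluating condition: c > 0
c = 7
Condition is True, so THEN branch executes
After NEG(z): c=7, z=-5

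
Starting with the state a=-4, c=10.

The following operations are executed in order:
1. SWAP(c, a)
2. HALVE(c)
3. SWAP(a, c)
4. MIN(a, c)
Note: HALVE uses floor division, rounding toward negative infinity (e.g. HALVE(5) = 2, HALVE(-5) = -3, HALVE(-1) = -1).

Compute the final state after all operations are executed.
{a: -2, c: 10}

Step-by-step execution:
Initial: a=-4, c=10
After step 1 (SWAP(c, a)): a=10, c=-4
After step 2 (HALVE(c)): a=10, c=-2
After step 3 (SWAP(a, c)): a=-2, c=10
After step 4 (MIN(a, c)): a=-2, c=10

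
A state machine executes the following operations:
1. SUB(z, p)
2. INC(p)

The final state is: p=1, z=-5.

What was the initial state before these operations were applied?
p=0, z=-5

Working backwards:
Final state: p=1, z=-5
Before step 2 (INC(p)): p=0, z=-5
Before step 1 (SUB(z, p)): p=0, z=-5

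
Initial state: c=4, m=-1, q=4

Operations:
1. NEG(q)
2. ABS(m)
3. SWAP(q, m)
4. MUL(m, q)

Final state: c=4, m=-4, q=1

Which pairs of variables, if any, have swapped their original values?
None

Comparing initial and final values:
c: 4 → 4
m: -1 → -4
q: 4 → 1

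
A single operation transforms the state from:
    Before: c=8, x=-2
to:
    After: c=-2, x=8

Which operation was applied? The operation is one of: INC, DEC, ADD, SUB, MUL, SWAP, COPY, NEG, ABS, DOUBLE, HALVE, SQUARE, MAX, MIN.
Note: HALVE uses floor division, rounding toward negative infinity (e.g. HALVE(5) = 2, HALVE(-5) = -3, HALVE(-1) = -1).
SWAP(x, c)

Analyzing the change:
Before: c=8, x=-2
After: c=-2, x=8
Variable x changed from -2 to 8
Variable c changed from 8 to -2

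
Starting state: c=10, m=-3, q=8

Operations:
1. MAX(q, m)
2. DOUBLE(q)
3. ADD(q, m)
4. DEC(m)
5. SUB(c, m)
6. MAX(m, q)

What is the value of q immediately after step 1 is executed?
q = 8

Tracing q through execution:
Initial: q = 8
After step 1 (MAX(q, m)): q = 8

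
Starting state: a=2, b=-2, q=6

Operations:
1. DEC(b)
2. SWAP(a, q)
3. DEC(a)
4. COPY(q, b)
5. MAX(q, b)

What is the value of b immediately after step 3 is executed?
b = -3

Tracing b through execution:
Initial: b = -2
After step 1 (DEC(b)): b = -3
After step 2 (SWAP(a, q)): b = -3
After step 3 (DEC(a)): b = -3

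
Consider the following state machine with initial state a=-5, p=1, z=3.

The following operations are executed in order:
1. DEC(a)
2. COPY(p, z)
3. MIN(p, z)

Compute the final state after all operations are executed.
{a: -6, p: 3, z: 3}

Step-by-step execution:
Initial: a=-5, p=1, z=3
After step 1 (DEC(a)): a=-6, p=1, z=3
After step 2 (COPY(p, z)): a=-6, p=3, z=3
After step 3 (MIN(p, z)): a=-6, p=3, z=3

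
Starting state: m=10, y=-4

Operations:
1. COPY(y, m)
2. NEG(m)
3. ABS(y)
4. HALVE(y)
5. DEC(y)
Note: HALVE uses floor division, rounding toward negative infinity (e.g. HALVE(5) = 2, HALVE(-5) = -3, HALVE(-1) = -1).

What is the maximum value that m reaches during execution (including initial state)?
10

Values of m at each step:
Initial: m = 10 ← maximum
After step 1: m = 10
After step 2: m = -10
After step 3: m = -10
After step 4: m = -10
After step 5: m = -10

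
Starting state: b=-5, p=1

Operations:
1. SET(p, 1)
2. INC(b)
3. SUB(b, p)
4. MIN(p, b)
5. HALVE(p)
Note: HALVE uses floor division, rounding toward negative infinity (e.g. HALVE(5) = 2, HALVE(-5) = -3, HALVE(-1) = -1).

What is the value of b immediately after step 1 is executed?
b = -5

Tracing b through execution:
Initial: b = -5
After step 1 (SET(p, 1)): b = -5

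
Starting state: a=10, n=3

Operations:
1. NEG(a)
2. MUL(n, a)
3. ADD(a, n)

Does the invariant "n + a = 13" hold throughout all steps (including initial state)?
No, violated after step 1

The invariant is violated after step 1.

State at each step:
Initial: a=10, n=3
After step 1: a=-10, n=3
After step 2: a=-10, n=-30
After step 3: a=-40, n=-30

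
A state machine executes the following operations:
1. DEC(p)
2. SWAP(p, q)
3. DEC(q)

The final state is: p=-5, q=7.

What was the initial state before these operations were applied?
p=9, q=-5

Working backwards:
Final state: p=-5, q=7
Before step 3 (DEC(q)): p=-5, q=8
Before step 2 (SWAP(p, q)): p=8, q=-5
Before step 1 (DEC(p)): p=9, q=-5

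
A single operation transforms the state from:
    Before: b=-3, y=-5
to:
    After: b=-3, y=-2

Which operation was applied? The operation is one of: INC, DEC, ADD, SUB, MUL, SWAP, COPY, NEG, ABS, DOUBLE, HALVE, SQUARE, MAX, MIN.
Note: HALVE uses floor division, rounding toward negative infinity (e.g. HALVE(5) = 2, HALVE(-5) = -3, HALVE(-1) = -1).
SUB(y, b)

Analyzing the change:
Before: b=-3, y=-5
After: b=-3, y=-2
Variable y changed from -5 to -2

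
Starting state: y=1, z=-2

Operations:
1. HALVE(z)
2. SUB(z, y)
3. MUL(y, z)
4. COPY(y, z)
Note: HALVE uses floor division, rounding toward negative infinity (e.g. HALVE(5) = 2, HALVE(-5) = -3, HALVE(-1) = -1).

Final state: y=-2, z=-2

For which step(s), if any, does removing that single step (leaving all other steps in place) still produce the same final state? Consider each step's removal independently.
Step(s) 3, 4

Testing removal of each single step:
Without step 1: final = y=-3, z=-3 (different)
Without step 2: final = y=-1, z=-1 (different)
Without step 3: final = y=-2, z=-2 (same)
Without step 4: final = y=-2, z=-2 (same)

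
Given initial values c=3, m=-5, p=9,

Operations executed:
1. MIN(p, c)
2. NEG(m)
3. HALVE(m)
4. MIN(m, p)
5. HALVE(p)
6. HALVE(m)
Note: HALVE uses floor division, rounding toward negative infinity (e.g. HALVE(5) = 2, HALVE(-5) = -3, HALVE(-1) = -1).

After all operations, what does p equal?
p = 1

Tracing execution:
Step 1: MIN(p, c) → p = 3
Step 2: NEG(m) → p = 3
Step 3: HALVE(m) → p = 3
Step 4: MIN(m, p) → p = 3
Step 5: HALVE(p) → p = 1
Step 6: HALVE(m) → p = 1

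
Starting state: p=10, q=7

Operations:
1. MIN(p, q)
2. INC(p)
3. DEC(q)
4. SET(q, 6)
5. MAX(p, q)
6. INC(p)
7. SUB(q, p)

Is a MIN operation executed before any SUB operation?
Yes

First MIN: step 1
First SUB: step 7
Since 1 < 7, MIN comes first.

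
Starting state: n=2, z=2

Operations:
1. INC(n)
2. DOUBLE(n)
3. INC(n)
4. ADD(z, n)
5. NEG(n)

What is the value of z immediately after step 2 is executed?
z = 2

Tracing z through execution:
Initial: z = 2
After step 1 (INC(n)): z = 2
After step 2 (DOUBLE(n)): z = 2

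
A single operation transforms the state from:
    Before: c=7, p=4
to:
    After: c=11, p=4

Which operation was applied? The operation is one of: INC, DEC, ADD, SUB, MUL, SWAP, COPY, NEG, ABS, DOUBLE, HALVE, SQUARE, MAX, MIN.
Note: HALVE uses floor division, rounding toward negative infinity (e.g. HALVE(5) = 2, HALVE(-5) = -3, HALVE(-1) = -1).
ADD(c, p)

Analyzing the change:
Before: c=7, p=4
After: c=11, p=4
Variable c changed from 7 to 11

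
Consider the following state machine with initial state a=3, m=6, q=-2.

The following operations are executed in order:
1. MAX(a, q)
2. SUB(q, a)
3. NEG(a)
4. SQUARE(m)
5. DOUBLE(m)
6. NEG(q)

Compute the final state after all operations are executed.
{a: -3, m: 72, q: 5}

Step-by-step execution:
Initial: a=3, m=6, q=-2
After step 1 (MAX(a, q)): a=3, m=6, q=-2
After step 2 (SUB(q, a)): a=3, m=6, q=-5
After step 3 (NEG(a)): a=-3, m=6, q=-5
After step 4 (SQUARE(m)): a=-3, m=36, q=-5
After step 5 (DOUBLE(m)): a=-3, m=72, q=-5
After step 6 (NEG(q)): a=-3, m=72, q=5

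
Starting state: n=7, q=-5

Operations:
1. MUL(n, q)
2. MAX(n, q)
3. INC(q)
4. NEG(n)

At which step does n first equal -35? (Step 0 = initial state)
Step 1

Tracing n:
Initial: n = 7
After step 1: n = -35 ← first occurrence
After step 2: n = -5
After step 3: n = -5
After step 4: n = 5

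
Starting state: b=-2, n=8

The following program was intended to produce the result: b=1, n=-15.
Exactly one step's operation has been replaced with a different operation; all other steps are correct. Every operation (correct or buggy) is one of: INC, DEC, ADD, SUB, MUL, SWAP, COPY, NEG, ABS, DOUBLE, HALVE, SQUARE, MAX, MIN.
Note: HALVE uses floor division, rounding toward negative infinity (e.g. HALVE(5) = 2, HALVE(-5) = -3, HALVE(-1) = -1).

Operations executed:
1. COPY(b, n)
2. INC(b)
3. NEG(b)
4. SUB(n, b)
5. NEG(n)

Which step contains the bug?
Step 1

Trace with buggy code:
Initial: b=-2, n=8
After step 1: b=8, n=8
After step 2: b=9, n=8
After step 3: b=-9, n=8
After step 4: b=-9, n=17
After step 5: b=-9, n=-17
Actual final b=-9, n=-17 ≠ expected b=1, n=-15.
Step 1 is the only position where a single-operation replacement can produce the expected result.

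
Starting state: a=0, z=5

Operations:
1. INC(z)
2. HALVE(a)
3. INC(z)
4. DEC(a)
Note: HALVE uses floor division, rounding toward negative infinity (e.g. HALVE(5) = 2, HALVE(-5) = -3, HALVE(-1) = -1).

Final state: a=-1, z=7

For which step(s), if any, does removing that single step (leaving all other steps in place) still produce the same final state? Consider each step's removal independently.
Step(s) 2

Testing removal of each single step:
Without step 1: final = a=-1, z=6 (different)
Without step 2: final = a=-1, z=7 (same)
Without step 3: final = a=-1, z=6 (different)
Without step 4: final = a=0, z=7 (different)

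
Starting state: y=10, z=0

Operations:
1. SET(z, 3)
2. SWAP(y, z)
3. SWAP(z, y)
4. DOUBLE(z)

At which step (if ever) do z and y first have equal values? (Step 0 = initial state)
Never

z and y never become equal during execution.

Comparing values at each step:
Initial: z=0, y=10
After step 1: z=3, y=10
After step 2: z=10, y=3
After step 3: z=3, y=10
After step 4: z=6, y=10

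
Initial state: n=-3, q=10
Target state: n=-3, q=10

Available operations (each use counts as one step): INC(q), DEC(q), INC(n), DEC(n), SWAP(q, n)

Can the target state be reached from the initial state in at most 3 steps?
Yes

Path (0 steps): 0 steps (already at target)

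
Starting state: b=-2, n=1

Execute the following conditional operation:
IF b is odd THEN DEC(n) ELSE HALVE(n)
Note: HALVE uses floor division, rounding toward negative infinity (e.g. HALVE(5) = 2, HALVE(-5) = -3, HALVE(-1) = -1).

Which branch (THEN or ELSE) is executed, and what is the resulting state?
Branch: ELSE, Final state: b=-2, n=0

Evaluating condition: b is odd
Condition is False, so ELSE branch executes
After HALVE(n): b=-2, n=0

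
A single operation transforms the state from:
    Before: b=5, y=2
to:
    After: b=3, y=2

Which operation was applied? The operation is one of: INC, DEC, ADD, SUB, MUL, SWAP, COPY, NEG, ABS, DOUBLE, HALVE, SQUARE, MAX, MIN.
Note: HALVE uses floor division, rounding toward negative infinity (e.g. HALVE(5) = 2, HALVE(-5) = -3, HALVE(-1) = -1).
SUB(b, y)

Analyzing the change:
Before: b=5, y=2
After: b=3, y=2
Variable b changed from 5 to 3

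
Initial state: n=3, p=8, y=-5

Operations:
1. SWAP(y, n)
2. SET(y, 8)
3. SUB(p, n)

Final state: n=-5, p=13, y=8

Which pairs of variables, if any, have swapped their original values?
None

Comparing initial and final values:
y: -5 → 8
p: 8 → 13
n: 3 → -5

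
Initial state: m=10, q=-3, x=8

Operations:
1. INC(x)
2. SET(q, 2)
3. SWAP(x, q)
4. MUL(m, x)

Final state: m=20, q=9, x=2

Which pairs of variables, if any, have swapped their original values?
None

Comparing initial and final values:
x: 8 → 2
q: -3 → 9
m: 10 → 20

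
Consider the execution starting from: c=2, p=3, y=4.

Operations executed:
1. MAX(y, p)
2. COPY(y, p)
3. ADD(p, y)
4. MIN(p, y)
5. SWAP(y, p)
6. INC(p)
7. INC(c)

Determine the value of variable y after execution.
y = 3

Tracing execution:
Step 1: MAX(y, p) → y = 4
Step 2: COPY(y, p) → y = 3
Step 3: ADD(p, y) → y = 3
Step 4: MIN(p, y) → y = 3
Step 5: SWAP(y, p) → y = 3
Step 6: INC(p) → y = 3
Step 7: INC(c) → y = 3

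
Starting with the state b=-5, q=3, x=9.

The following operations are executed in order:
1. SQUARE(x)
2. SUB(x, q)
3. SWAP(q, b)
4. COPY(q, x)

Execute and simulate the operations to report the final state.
{b: 3, q: 78, x: 78}

Step-by-step execution:
Initial: b=-5, q=3, x=9
After step 1 (SQUARE(x)): b=-5, q=3, x=81
After step 2 (SUB(x, q)): b=-5, q=3, x=78
After step 3 (SWAP(q, b)): b=3, q=-5, x=78
After step 4 (COPY(q, x)): b=3, q=78, x=78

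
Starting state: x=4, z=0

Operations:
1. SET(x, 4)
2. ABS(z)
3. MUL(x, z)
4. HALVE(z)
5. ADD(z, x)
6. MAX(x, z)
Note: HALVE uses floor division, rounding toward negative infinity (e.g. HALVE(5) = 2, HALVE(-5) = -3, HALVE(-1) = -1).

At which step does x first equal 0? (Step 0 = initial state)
Step 3

Tracing x:
Initial: x = 4
After step 1: x = 4
After step 2: x = 4
After step 3: x = 0 ← first occurrence
After step 4: x = 0
After step 5: x = 0
After step 6: x = 0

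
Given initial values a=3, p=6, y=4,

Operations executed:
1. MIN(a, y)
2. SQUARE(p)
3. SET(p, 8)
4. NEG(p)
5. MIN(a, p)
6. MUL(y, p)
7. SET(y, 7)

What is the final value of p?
p = -8

Tracing execution:
Step 1: MIN(a, y) → p = 6
Step 2: SQUARE(p) → p = 36
Step 3: SET(p, 8) → p = 8
Step 4: NEG(p) → p = -8
Step 5: MIN(a, p) → p = -8
Step 6: MUL(y, p) → p = -8
Step 7: SET(y, 7) → p = -8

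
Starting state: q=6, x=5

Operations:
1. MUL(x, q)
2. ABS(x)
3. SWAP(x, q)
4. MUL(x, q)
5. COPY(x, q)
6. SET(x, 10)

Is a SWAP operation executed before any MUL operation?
No

First SWAP: step 3
First MUL: step 1
Since 3 > 1, MUL comes first.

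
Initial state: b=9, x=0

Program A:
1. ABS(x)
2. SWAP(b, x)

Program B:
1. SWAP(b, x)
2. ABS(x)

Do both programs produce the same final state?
Yes

Program A final state: b=0, x=9
Program B final state: b=0, x=9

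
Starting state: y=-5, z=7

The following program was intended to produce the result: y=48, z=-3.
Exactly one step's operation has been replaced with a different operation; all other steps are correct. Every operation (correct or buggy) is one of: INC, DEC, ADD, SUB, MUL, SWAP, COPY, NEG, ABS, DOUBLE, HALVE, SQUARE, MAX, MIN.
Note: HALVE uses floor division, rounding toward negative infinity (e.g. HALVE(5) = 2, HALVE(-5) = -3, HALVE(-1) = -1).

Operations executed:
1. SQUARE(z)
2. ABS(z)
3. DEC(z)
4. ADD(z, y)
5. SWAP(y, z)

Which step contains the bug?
Step 4

Trace with buggy code:
Initial: y=-5, z=7
After step 1: y=-5, z=49
After step 2: y=-5, z=49
After step 3: y=-5, z=48
After step 4: y=-5, z=43
After step 5: y=43, z=-5
Actual final y=43, z=-5 ≠ expected y=48, z=-3.
Step 4 is the only position where a single-operation replacement can produce the expected result.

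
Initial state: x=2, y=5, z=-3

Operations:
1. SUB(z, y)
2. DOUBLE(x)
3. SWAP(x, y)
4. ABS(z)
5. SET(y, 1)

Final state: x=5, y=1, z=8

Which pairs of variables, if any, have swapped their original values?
None

Comparing initial and final values:
x: 2 → 5
z: -3 → 8
y: 5 → 1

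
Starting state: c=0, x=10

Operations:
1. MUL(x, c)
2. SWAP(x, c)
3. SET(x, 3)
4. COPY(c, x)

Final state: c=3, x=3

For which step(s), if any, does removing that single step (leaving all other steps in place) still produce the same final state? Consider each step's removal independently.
Step(s) 1, 2

Testing removal of each single step:
Without step 1: final = c=3, x=3 (same)
Without step 2: final = c=3, x=3 (same)
Without step 3: final = c=0, x=0 (different)
Without step 4: final = c=0, x=3 (different)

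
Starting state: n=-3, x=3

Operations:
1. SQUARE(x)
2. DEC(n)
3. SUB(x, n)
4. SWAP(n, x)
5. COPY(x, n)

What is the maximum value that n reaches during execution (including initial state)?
13

Values of n at each step:
Initial: n = -3
After step 1: n = -3
After step 2: n = -4
After step 3: n = -4
After step 4: n = 13 ← maximum
After step 5: n = 13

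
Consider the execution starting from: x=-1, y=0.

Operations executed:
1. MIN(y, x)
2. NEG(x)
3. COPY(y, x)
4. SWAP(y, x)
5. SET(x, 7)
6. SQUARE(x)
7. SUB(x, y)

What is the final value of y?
y = 1

Tracing execution:
Step 1: MIN(y, x) → y = -1
Step 2: NEG(x) → y = -1
Step 3: COPY(y, x) → y = 1
Step 4: SWAP(y, x) → y = 1
Step 5: SET(x, 7) → y = 1
Step 6: SQUARE(x) → y = 1
Step 7: SUB(x, y) → y = 1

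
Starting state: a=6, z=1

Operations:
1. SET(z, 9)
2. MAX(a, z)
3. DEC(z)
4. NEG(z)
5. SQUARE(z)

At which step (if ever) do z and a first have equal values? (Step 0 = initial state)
Step 2

z and a first become equal after step 2.

Comparing values at each step:
Initial: z=1, a=6
After step 1: z=9, a=6
After step 2: z=9, a=9 ← equal!
After step 3: z=8, a=9
After step 4: z=-8, a=9
After step 5: z=64, a=9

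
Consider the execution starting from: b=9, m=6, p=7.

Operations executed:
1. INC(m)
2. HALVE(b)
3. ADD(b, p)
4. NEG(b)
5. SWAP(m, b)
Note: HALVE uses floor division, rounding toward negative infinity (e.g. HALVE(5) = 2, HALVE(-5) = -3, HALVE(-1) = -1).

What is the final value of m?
m = -11

Tracing execution:
Step 1: INC(m) → m = 7
Step 2: HALVE(b) → m = 7
Step 3: ADD(b, p) → m = 7
Step 4: NEG(b) → m = 7
Step 5: SWAP(m, b) → m = -11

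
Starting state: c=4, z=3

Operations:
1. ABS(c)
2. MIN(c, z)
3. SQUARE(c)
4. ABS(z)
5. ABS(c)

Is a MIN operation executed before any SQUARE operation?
Yes

First MIN: step 2
First SQUARE: step 3
Since 2 < 3, MIN comes first.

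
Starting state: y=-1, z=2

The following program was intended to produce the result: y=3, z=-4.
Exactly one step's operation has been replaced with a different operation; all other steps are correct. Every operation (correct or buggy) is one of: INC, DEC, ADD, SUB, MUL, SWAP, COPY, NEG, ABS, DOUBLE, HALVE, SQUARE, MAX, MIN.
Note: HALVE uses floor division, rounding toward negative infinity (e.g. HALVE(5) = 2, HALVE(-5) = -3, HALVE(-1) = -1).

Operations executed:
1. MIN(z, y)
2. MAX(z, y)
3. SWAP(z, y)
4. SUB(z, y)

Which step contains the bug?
Step 1

Trace with buggy code:
Initial: y=-1, z=2
After step 1: y=-1, z=-1
After step 2: y=-1, z=-1
After step 3: y=-1, z=-1
After step 4: y=-1, z=0
Actual final y=-1, z=0 ≠ expected y=3, z=-4.
Step 1 is the only position where a single-operation replacement can produce the expected result.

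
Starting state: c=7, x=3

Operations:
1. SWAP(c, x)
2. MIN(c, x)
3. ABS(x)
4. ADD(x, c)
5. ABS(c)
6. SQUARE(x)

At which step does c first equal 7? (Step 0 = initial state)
Step 0

Tracing c:
Initial: c = 7 ← first occurrence
After step 1: c = 3
After step 2: c = 3
After step 3: c = 3
After step 4: c = 3
After step 5: c = 3
After step 6: c = 3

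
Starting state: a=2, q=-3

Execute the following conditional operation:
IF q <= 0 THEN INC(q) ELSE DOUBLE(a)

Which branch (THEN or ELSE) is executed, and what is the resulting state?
Branch: THEN, Final state: a=2, q=-2

Evaluating condition: q <= 0
q = -3
Condition is True, so THEN branch executes
After INC(q): a=2, q=-2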